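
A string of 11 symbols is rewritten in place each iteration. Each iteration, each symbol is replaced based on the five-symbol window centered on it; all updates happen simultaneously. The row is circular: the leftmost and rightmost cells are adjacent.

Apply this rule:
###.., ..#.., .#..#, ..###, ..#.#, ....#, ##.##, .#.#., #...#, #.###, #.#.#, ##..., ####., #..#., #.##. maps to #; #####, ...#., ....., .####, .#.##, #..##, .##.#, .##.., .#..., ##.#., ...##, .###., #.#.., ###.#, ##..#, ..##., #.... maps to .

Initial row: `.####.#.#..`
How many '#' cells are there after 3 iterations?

.#.#..##..#
###.#....##
.#.....#.#.
count of #: 3

3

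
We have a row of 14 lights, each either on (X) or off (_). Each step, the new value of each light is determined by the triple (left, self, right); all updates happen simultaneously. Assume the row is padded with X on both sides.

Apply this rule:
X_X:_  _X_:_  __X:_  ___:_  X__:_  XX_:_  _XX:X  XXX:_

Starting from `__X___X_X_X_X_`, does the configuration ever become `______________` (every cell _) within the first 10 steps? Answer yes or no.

yes

step 1: ______________
all cells are _ at step 1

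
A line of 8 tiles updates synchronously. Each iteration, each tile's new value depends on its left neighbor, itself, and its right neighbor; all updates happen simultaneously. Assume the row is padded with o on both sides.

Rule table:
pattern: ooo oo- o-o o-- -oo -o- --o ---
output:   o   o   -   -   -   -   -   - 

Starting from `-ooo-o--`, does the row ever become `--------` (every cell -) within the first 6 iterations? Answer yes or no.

iteration 1: --oo----
iteration 2: ---o----
iteration 3: --------
all cells are - at iteration 3

yes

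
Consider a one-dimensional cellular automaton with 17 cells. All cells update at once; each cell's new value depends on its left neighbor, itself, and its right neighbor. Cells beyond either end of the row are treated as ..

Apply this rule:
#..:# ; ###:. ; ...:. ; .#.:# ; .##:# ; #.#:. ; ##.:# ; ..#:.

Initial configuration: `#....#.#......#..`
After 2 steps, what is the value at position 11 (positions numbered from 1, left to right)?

step 1: ##...#.##.....##.
step 2: ###..#.###....###
position 11 holds .

.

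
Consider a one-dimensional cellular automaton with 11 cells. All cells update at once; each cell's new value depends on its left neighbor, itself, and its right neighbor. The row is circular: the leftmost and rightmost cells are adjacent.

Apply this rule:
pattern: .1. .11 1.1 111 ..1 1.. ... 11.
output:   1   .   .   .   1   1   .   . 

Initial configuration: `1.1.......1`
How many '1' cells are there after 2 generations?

generation 1: ..11.....1.
generation 2: .1..1...111
count of 1: 5

5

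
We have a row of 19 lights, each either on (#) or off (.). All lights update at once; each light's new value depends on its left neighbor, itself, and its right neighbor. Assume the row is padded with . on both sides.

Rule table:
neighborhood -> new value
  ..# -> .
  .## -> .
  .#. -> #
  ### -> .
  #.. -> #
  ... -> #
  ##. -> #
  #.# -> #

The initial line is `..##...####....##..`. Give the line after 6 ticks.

.####....##...###.#

tick 1: #..###....####..###
tick 2: ##...####....##...#
tick 3: .###....####..###.#
tick 4: ...####....##...###
tick 5: ##....####..###...#
tick 6: .####....##...###.#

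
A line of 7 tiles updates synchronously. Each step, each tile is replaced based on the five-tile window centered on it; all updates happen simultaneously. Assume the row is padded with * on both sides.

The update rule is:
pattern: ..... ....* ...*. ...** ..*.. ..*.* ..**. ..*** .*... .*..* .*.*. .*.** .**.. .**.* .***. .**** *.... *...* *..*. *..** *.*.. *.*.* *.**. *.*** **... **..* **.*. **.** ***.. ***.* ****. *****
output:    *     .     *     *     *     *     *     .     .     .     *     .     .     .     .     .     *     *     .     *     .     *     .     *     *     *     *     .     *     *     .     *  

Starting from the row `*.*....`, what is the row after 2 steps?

**..*.*
.**.*.*

.**.*.*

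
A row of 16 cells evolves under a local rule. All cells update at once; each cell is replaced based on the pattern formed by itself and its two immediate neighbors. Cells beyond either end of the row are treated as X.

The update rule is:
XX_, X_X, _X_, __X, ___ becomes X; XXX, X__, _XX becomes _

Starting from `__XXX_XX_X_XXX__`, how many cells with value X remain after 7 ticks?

tick 1: _X__XX_XXXX__X_X
tick 2: XX_X_XX___X_XXX_
tick 3: _XXXX_X_XXXX__XX
tick 4: X___XXXX___X_X__
tick 5: X_XX___X_XXXXX_X
tick 6: XX_X_XXXX____XX_
tick 7: _XXXX___X_XXX_XX
count of X: 10

10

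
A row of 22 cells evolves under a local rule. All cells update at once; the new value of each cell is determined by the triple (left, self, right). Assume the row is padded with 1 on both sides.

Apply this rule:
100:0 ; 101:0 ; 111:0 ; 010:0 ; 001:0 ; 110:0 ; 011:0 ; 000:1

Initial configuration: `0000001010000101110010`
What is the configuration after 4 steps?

0111100000110000000000
0000001110000111111110
0111100000110000000000  (repeats step 1; period 2)
step 4: 0000001110000111111110

0000001110000111111110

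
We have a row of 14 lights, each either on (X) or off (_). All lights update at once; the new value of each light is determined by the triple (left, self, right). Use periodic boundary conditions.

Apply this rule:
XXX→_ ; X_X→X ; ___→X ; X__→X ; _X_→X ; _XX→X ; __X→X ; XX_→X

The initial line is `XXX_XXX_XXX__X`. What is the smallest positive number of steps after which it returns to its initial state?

__XXX_XXX_XXXX
XXX_XXX_XXX__X

2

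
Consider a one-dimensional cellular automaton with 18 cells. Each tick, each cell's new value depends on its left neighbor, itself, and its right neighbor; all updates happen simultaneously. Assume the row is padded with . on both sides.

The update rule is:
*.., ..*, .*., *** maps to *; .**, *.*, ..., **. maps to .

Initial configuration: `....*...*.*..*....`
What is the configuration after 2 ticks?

..*.*......***.*..

tick 1: ...***.**.*****...
tick 2: ..*.*......***.*..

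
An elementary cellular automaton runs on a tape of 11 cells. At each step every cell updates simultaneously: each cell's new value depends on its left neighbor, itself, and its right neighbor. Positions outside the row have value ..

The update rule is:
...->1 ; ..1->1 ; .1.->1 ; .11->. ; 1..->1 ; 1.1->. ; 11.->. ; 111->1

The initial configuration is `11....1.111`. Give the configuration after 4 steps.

step 1: ..11111..1.
step 2: 11.111.1111
step 3: ....1...11.
step 4: 11111111..1

11111111..1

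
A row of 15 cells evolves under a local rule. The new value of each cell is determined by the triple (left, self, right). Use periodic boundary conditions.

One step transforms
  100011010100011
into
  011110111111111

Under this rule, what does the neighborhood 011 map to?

1

At position 4 the neighborhood is 011; the next row has 1 there.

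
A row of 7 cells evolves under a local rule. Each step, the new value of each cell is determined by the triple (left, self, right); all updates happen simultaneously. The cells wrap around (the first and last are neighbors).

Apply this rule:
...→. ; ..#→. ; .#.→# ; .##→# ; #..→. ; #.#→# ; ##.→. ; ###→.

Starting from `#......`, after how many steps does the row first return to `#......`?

1

step 1: #......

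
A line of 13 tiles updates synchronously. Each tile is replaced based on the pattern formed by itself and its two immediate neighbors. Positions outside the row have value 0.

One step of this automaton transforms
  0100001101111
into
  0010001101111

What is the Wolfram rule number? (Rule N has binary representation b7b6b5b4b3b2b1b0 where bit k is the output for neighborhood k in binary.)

216

position 10: 111 → 1  (bit 7 = 1)
position 7: 110 → 1  (bit 6 = 1)
position 8: 101 → 0  (bit 5 = 0)
position 2: 100 → 1  (bit 4 = 1)
position 6: 011 → 1  (bit 3 = 1)
position 1: 010 → 0  (bit 2 = 0)
position 0: 001 → 0  (bit 1 = 0)
position 3: 000 → 0  (bit 0 = 0)
bits b7..b0 = 11011000 = 216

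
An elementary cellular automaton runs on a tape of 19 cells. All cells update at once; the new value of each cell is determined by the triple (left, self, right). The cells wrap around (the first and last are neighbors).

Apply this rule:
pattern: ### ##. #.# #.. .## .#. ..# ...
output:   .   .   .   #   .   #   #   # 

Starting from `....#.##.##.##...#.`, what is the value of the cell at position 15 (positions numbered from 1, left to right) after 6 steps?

#####.........#####
.....#########.....
#####.........#####  (repeats step 1; period 2)
step 6: .....#########.....
position 15 holds .

.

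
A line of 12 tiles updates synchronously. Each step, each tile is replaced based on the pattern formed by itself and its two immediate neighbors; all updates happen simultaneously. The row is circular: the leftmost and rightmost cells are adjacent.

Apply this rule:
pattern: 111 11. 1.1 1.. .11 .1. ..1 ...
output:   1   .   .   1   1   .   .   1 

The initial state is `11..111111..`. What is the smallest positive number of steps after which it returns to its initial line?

12

1.1.11111.1.
....1111....
111.111.1111
11..11..1111
1.1.1.1.1111
........1111
1111111.111.
111111..11..
11111.1.1.1.
1111........
111.1111111.
11..111111..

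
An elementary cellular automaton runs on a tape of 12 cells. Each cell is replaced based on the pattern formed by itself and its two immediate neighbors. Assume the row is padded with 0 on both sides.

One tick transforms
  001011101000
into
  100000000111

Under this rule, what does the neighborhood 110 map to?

0

At position 6 the neighborhood is 110; the next row has 0 there.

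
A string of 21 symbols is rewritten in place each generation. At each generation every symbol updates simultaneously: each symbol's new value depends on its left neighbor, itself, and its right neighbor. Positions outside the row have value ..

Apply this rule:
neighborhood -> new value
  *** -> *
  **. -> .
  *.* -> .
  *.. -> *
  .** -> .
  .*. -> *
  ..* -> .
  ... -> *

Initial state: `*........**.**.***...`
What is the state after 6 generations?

..*****.**.**..*****.

********........*.***
.******.*******.*..*.
..****...*****..**.**
*..**.**..***.*......
**......*..*..*******
..*****.**.**..*****.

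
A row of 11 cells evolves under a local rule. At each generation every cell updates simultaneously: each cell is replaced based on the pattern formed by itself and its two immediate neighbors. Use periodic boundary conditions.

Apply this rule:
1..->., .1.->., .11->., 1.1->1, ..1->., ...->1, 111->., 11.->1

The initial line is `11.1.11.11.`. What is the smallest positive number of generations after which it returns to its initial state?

generation 1: .11.1.11.11
generation 2: 1.11.1.11.1
generation 3: 11.11.1.11.
generation 4: .11.11.1.11
generation 5: 1.11.11.1.1
generation 6: 11.11.11.1.
generation 7: .11.11.11.1
generation 8: 1.11.11.11.
generation 9: .1.11.11.11
generation 10: 1.1.11.11.1
generation 11: 11.1.11.11.

11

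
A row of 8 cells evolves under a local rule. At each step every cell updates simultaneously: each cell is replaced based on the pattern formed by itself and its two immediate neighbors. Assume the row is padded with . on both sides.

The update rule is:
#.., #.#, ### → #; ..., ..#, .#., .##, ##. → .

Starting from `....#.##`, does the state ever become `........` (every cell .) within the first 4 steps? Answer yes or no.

.....#..
......#.
.......#
........
all cells are . at step 4

yes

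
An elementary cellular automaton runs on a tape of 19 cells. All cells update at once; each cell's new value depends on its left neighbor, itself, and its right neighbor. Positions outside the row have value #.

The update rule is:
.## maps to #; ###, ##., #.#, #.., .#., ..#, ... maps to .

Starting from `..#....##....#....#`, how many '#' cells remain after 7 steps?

1

.......#..........#
..................#
..................#  (fixed point — unchanged through step 7)
count of #: 1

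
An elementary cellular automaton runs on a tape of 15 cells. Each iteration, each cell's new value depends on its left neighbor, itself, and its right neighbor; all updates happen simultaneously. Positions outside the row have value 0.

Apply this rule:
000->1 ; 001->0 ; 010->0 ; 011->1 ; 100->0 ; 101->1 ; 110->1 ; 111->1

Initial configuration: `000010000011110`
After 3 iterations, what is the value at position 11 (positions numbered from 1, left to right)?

iteration 1: 111000111011110
iteration 2: 111010111111110
iteration 3: 111101111111110
position 11 holds 1

1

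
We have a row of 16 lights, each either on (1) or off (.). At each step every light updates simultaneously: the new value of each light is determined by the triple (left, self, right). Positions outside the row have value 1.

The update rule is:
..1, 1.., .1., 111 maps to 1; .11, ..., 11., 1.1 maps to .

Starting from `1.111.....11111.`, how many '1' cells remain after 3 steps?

...1.1...1.111..
1.11.11.11..1.11
..........111..1
count of 1: 4

4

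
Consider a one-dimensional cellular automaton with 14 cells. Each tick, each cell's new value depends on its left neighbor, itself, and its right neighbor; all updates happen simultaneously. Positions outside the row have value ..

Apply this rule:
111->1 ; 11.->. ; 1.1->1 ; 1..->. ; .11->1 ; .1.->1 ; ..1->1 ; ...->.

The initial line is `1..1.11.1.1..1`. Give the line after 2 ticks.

1.1111.1111.11
11111.1111.11.

11111.1111.11.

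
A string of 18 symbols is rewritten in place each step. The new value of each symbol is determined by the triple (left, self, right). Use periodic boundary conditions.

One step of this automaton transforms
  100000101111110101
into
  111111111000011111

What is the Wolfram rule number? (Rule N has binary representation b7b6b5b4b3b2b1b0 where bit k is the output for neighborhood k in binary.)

position 9: 111 → 0  (bit 7 = 0)
position 0: 110 → 1  (bit 6 = 1)
position 7: 101 → 1  (bit 5 = 1)
position 1: 100 → 1  (bit 4 = 1)
position 8: 011 → 1  (bit 3 = 1)
position 6: 010 → 1  (bit 2 = 1)
position 5: 001 → 1  (bit 1 = 1)
position 2: 000 → 1  (bit 0 = 1)
bits b7..b0 = 01111111 = 127

127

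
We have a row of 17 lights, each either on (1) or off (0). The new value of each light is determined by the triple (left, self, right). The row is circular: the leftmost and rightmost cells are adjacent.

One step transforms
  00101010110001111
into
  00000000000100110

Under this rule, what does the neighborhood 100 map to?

0

At position 0 the neighborhood is 100; the next row has 0 there.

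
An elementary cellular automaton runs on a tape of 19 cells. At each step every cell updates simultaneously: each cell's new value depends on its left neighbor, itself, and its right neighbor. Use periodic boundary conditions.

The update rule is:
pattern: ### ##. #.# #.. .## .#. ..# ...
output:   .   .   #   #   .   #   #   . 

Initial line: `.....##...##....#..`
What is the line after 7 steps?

....#..#.#..#..###.
...############...#
#.#............#.##
.###..........###..
#...#........#...#.
##.###......###.###
..#...#....#...#...

..#...#....#...#...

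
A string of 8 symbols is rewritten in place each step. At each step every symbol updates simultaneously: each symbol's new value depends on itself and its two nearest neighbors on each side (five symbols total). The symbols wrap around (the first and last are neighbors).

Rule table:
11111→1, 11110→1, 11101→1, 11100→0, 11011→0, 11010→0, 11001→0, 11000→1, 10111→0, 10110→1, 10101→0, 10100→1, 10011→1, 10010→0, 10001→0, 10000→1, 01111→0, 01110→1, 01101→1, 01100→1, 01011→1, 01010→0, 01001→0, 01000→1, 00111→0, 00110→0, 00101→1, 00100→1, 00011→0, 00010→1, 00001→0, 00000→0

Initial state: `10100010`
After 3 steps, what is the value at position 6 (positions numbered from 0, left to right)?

00110110
00010111
10111010
position 6 holds 1

1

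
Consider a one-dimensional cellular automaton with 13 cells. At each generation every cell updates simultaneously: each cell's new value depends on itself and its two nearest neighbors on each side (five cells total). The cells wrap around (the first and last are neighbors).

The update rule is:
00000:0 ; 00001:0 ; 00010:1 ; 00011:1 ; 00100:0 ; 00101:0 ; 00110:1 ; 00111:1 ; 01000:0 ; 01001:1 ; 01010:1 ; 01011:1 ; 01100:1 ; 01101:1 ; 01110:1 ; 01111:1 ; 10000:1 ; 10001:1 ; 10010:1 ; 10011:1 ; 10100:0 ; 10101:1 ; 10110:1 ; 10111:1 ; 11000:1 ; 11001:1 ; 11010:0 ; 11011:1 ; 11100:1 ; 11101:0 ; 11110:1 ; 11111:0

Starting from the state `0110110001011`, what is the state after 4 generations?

1110010111001

1111111110111
0000000101110
1000001011111
1110010111001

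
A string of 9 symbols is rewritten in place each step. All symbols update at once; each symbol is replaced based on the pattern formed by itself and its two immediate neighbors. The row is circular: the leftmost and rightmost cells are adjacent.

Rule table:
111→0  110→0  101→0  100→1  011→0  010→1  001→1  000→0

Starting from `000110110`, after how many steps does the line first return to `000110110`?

4

001000001
111100011
000010100
000110110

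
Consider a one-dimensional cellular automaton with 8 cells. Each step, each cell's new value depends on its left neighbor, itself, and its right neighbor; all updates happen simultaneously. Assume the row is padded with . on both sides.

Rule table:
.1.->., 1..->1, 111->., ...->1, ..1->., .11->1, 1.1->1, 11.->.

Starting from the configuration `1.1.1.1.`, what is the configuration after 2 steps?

..1.1.1.

step 1: .1.1.1.1
step 2: ..1.1.1.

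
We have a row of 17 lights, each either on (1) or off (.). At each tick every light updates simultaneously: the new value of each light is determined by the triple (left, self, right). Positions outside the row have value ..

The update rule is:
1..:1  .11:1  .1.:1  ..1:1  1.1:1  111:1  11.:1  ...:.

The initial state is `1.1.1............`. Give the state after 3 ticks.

11111111.........

111111...........
1111111..........
11111111.........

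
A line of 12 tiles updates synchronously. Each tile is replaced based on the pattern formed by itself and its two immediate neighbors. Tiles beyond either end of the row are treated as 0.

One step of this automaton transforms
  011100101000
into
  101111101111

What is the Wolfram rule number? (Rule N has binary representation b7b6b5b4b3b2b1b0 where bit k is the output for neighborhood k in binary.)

215

position 2: 111 → 1  (bit 7 = 1)
position 3: 110 → 1  (bit 6 = 1)
position 7: 101 → 0  (bit 5 = 0)
position 4: 100 → 1  (bit 4 = 1)
position 1: 011 → 0  (bit 3 = 0)
position 6: 010 → 1  (bit 2 = 1)
position 0: 001 → 1  (bit 1 = 1)
position 10: 000 → 1  (bit 0 = 1)
bits b7..b0 = 11010111 = 215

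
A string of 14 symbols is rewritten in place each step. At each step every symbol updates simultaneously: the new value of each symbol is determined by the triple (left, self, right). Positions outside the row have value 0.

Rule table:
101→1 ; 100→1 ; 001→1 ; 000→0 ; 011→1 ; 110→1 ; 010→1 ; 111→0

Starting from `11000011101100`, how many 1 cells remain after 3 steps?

11100110111110
10111111100011
11100000110111
count of 1: 8

8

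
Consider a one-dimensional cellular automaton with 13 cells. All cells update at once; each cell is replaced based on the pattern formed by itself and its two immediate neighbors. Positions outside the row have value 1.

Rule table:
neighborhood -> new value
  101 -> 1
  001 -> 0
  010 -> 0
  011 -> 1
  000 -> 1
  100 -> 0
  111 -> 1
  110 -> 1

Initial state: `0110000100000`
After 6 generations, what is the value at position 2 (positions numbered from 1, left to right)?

generation 1: 1110110001110
generation 2: 1111110101111
generation 3: 1111111011111
generation 4: 1111111111111
generation 5: 1111111111111  (fixed point — unchanged through generation 6)
position 2 holds 1

1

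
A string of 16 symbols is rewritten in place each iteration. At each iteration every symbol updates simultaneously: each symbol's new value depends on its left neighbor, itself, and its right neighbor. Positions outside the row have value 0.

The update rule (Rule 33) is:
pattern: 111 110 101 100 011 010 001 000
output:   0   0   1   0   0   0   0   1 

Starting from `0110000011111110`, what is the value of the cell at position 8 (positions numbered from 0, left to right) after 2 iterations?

iteration 1: 0000111000000000
iteration 2: 1110000011111111
position 8 holds 1

1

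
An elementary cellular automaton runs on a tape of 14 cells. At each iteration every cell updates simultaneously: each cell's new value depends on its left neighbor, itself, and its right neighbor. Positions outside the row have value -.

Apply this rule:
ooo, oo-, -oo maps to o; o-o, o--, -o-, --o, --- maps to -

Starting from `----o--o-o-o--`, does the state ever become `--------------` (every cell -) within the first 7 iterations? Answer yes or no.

yes

--------------
all cells are - at iteration 1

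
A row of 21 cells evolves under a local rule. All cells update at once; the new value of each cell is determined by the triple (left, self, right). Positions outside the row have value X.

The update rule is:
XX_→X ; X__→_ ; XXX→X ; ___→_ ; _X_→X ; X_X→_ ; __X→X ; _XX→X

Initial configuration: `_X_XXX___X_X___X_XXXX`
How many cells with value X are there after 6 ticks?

15

_X_XXX__XX_X__XX_XXXX
_X_XXX_XXX_X_XXX_XXXX
_X_XXX_XXX_X_XXX_XXXX  (fixed point — unchanged through tick 6)
count of X: 15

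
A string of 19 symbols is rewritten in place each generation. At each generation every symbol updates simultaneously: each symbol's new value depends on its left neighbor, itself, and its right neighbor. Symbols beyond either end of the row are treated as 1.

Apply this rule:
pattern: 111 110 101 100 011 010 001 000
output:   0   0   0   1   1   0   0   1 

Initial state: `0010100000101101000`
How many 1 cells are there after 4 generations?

1000011110001000110
0111010001100110100
0100001101010100010
0011101000000011000
count of 1: 6

6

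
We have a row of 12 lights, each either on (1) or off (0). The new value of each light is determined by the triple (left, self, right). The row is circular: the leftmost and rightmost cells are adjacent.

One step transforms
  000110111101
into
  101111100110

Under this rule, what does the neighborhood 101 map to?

1

At position 5 the neighborhood is 101; the next row has 1 there.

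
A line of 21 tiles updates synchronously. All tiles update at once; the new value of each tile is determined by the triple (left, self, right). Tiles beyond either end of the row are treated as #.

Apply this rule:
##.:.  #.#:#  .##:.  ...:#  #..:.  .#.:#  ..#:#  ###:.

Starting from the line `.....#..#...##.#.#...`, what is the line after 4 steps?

.#.....#..#...#....#.

step 1: .#####.##.##..####.##
step 2: #.....#..#...#....#..
step 3: ..#####.##.###.####.#
step 4: .#.....#..#...#....#.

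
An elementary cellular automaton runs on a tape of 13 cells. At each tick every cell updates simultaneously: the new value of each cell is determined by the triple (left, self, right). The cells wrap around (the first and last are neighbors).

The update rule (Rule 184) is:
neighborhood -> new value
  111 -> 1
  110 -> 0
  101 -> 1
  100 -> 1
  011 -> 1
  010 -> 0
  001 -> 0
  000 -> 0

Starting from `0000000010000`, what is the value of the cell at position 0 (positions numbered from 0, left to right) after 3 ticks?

0

0000000001000
0000000000100
0000000000010
position 0 holds 0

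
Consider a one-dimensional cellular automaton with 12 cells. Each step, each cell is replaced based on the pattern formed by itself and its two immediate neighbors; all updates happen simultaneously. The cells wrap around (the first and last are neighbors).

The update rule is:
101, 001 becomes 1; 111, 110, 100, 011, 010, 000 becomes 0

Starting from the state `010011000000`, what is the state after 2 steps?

001000000001

step 1: 100100000000
step 2: 001000000001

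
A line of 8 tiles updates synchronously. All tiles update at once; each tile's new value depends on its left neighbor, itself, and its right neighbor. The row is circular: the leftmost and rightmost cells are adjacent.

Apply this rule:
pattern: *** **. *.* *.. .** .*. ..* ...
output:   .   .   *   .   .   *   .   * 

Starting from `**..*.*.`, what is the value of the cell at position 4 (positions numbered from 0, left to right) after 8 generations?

generation 1: ....****
generation 2: .**.....
generation 3: ....****  (repeats generation 1; period 2)
generation 8: .**.....
position 4 holds .

.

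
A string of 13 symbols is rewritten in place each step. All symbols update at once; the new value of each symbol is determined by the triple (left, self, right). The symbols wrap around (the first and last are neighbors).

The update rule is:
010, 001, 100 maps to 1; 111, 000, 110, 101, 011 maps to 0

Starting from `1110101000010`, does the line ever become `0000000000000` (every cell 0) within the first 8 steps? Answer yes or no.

0000101100110
0001100011001
1010010100111
0011110111000
0100000000100
1110000001110
0001000010000
0011100111000
step 8 is 0011100111000, still not uniform 0

no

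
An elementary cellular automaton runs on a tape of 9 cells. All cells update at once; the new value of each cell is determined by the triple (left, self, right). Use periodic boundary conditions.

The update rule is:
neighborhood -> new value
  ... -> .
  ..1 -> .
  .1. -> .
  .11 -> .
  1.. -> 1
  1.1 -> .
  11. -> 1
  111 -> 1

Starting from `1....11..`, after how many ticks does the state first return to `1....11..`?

.1....11.
..1....11
1..1....1
11..1....
.11..1...
..11..1..
...11..1.
....11..1
1....11..

9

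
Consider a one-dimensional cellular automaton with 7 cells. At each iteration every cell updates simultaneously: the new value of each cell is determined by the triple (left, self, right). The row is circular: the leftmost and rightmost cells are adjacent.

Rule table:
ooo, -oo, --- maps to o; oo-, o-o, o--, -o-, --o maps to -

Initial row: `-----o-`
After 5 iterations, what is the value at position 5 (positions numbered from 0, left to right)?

iteration 1: oooo---
iteration 2: ooo--o-
iteration 3: oo-----
iteration 4: o--ooo-
iteration 5: ---oo--
position 5 holds -

-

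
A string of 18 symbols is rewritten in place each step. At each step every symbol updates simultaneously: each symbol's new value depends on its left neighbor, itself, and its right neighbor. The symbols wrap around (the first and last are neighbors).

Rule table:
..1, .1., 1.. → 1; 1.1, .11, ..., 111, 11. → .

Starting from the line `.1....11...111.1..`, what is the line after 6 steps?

111..1..1.1....11.
...111111.11..1...
..1.........1111..
.111.......1....1.
1...1.....111..111
.1.111...1...11...

.1.111...1...11...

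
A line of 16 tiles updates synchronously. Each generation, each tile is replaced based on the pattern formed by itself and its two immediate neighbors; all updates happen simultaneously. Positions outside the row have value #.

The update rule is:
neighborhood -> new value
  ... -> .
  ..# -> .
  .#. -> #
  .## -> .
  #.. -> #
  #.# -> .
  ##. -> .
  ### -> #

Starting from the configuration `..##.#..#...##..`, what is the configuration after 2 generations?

.#........#...#.

generation 1: #....##.##....#.
generation 2: .#........#...#.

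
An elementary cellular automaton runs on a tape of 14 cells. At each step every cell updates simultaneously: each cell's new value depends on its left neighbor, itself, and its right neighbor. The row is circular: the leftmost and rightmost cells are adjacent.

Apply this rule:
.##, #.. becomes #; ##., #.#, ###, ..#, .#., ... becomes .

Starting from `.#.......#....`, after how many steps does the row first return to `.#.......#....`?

14

step 1: ..#.......#...
step 2: ...#.......#..
step 3: ....#.......#.
step 4: .....#.......#
step 5: #.....#.......
step 6: .#.....#......
step 7: ..#.....#.....
step 8: ...#.....#....
step 9: ....#.....#...
step 10: .....#.....#..
step 11: ......#.....#.
step 12: .......#.....#
step 13: #.......#.....
step 14: .#.......#....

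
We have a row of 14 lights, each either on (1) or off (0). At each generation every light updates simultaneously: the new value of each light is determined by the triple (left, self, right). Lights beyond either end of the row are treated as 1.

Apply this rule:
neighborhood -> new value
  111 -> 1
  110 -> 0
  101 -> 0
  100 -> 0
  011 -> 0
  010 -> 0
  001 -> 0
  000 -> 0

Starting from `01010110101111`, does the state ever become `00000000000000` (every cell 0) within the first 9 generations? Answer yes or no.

generation 1: 00000000000111
generation 2: 00000000000011
generation 3: 00000000000001
generation 4: 00000000000000
all cells are 0 at generation 4

yes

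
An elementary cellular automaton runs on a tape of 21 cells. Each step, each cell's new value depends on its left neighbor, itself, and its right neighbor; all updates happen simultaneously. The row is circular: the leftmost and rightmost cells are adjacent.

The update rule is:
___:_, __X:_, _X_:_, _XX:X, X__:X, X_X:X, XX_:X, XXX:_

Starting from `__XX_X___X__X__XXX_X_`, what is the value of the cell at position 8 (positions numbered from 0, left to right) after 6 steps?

__XXX_X___X__X_X_XX_X
X_X_XX_X___X__X_XXXX_
_X_XXXX_X___X__XX__XX
X_XX__XX_X___X_XXX_XX
XXXXX_XXX_X___XX_XXX_
X___XXX_XX_X__XXXX_XX
position 8 holds X

X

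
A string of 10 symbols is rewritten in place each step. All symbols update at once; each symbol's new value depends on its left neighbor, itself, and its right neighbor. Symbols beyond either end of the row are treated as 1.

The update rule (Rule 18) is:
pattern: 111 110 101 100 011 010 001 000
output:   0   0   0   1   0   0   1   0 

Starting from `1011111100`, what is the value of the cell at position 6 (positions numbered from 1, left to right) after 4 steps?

1

step 1: 0000000011
step 2: 1000000100
step 3: 0100001011
step 4: 0010010000
position 6 holds 1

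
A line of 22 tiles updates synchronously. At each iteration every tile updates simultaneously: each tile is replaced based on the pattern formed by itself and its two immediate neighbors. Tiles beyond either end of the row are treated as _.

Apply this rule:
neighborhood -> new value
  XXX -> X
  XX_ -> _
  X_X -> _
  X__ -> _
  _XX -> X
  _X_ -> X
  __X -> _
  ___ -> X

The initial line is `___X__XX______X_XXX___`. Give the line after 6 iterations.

X__X__X__X__X_X_X_X_X_

iteration 1: XX_X__X__XXXX_X_XX__XX
iteration 2: X__X__X__XXX__X_X___X_
iteration 3: X__X__X__XX___X_X_X_X_
iteration 4: X__X__X__X__X_X_X_X_X_
iteration 5: X__X__X__X__X_X_X_X_X_  (fixed point — unchanged through iteration 6)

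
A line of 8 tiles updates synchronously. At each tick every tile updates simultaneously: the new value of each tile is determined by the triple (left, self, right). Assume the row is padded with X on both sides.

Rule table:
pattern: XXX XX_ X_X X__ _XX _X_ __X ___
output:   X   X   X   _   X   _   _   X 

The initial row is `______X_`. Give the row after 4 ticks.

_XXXX__X
XXXXX__X
XXXXX__X  (fixed point — unchanged through tick 4)

XXXXX__X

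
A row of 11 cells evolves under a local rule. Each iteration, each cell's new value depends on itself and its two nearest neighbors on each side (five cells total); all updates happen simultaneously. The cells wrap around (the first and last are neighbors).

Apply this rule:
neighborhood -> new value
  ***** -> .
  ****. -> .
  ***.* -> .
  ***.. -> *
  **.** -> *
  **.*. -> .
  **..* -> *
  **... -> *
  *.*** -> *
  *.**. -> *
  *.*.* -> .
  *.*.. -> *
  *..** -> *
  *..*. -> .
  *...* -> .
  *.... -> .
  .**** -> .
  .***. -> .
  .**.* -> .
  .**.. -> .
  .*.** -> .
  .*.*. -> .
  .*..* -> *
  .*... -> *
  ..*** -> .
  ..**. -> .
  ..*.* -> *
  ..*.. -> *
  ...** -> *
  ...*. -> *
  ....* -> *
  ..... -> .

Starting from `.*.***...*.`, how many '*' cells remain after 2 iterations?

.*.*.**.***
.....*.**..
count of *: 3

3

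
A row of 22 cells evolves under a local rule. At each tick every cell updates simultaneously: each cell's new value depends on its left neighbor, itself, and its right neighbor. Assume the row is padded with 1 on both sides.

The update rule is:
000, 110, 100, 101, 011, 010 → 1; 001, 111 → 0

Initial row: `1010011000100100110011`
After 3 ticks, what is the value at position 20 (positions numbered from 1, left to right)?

tick 1: 1111011110110110111010
tick 2: 0001110011111111101111
tick 3: 1101011010000000111000
position 20 holds 0

0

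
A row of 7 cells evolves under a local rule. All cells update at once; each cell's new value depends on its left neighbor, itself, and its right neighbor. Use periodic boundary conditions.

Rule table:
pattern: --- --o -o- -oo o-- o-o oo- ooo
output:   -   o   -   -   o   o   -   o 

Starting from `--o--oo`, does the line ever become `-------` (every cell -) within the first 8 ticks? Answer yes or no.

oo-oo--
--o--oo  (repeats tick 0; period 2)
tick 8: --o--oo
tick 8 is --o--oo, still not uniform -

no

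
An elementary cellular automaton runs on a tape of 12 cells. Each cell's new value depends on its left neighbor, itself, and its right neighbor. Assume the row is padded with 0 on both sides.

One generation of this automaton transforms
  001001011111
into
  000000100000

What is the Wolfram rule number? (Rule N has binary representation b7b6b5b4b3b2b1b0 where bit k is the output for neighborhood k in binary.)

position 8: 111 → 0  (bit 7 = 0)
position 11: 110 → 0  (bit 6 = 0)
position 6: 101 → 1  (bit 5 = 1)
position 3: 100 → 0  (bit 4 = 0)
position 7: 011 → 0  (bit 3 = 0)
position 2: 010 → 0  (bit 2 = 0)
position 1: 001 → 0  (bit 1 = 0)
position 0: 000 → 0  (bit 0 = 0)
bits b7..b0 = 00100000 = 32

32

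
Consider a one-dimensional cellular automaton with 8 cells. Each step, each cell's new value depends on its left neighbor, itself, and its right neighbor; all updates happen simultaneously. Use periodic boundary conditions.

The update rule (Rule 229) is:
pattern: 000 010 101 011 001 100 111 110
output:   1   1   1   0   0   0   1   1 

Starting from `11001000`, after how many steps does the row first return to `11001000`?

01001010
01001110
01000110
01010010
01110010
00110010
10010010
10010011
10010001
10010100
10011100
10001100
10100100
11100100
01100100
00100101
00100111
00100011
00101001
00111001
00011001
01001001
11001001
11001000

24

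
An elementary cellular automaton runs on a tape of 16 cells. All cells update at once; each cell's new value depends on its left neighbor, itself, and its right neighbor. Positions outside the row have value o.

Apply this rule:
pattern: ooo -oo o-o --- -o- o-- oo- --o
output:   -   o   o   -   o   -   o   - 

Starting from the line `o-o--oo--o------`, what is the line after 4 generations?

--o--oo--o------

ooo--oo--o------
--o--oo--o------
--o--oo--o------  (fixed point — unchanged through generation 4)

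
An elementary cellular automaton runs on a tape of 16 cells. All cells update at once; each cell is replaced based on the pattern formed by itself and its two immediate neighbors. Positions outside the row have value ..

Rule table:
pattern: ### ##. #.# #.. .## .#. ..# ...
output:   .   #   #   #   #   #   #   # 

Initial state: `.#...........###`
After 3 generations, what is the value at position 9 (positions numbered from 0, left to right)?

generation 1: ##############.#
generation 2: #............###
generation 3: ##############.#
position 9 holds #

#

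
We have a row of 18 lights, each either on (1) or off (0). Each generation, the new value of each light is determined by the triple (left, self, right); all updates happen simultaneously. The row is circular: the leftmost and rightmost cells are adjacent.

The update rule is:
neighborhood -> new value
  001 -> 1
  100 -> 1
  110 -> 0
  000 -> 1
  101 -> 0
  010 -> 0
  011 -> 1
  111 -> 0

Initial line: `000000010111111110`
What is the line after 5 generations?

011111111001000000

111111100100000001
000000011011111111
111111110010000000
100000001101111111
011111111001000000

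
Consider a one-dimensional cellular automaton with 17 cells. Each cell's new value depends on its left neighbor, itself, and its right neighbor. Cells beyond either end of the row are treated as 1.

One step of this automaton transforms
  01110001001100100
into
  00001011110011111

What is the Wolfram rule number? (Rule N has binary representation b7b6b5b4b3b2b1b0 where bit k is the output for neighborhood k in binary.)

22

position 2: 111 → 0  (bit 7 = 0)
position 3: 110 → 0  (bit 6 = 0)
position 0: 101 → 0  (bit 5 = 0)
position 4: 100 → 1  (bit 4 = 1)
position 1: 011 → 0  (bit 3 = 0)
position 7: 010 → 1  (bit 2 = 1)
position 6: 001 → 1  (bit 1 = 1)
position 5: 000 → 0  (bit 0 = 0)
bits b7..b0 = 00010110 = 22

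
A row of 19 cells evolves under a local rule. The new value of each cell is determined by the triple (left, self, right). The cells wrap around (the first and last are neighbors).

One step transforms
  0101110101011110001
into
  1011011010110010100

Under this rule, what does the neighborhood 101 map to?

1

At position 0 the neighborhood is 101; the next row has 1 there.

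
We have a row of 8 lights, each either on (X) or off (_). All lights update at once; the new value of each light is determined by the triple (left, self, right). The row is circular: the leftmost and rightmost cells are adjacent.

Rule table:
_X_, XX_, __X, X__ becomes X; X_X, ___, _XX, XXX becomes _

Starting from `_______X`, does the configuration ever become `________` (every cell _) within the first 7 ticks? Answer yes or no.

tick 1: X_____XX
tick 2: XX___X__
tick 3: _XX_XXXX
tick 4: __X____X
tick 5: XXXX__XX
tick 6: ___XXX__
tick 7: __X__XX_
tick 7 is __X__XX_, still not uniform _

no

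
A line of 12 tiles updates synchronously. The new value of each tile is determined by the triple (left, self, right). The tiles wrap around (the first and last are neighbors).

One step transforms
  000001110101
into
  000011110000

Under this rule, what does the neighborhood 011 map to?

1

At position 5 the neighborhood is 011; the next row has 1 there.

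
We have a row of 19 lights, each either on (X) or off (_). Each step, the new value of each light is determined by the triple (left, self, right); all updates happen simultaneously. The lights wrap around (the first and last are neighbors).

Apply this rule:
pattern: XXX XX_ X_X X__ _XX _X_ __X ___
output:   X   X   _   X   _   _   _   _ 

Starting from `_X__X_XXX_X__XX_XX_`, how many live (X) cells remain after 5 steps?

step 1: __X____XX__X__X__XX
step 2: X__X____XX__X__X__X
step 3: XX__X____XX__X__X__
step 4: _XX__X____XX__X__X_
step 5: __XX__X____XX__X__X
count of X: 7

7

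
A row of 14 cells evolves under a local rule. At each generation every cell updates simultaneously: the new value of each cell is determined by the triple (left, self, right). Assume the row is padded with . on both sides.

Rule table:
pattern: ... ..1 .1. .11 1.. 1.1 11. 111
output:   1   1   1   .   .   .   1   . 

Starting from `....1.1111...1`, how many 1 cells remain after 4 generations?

6

11111....1.111
....1.1111...1  (repeats generation 0; period 2)
generation 4: ....1.1111...1
count of 1: 6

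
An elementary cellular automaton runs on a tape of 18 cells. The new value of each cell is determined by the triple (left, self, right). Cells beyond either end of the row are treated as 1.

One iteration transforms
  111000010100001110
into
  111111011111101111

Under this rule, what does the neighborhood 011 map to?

1

At position 14 the neighborhood is 011; the next row has 1 there.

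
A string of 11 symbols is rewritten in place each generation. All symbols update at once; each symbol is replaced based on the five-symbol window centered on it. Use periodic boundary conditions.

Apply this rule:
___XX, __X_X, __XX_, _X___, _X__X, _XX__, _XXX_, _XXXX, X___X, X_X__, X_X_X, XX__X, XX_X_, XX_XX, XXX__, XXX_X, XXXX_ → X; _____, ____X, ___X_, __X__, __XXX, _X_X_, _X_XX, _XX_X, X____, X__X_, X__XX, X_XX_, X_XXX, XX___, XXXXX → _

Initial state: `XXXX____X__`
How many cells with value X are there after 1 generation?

_XXX_____X_
count of X: 4

4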